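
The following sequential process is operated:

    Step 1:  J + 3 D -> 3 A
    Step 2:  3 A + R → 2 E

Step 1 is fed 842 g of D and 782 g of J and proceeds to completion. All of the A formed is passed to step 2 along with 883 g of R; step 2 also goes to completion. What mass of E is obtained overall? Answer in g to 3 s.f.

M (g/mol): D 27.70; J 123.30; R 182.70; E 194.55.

1880 g

Step 1:
n(D) = 842.0 / 27.70 = 30.40 mol
n(J) = 782.0 / 123.30 = 6.342 mol
n/ν → D: 10.13, J: 6.342; J is limiting.
n(A) produced = (3/1) × 6.342 = 19.03 mol
Step 2:
n(A) available = 19.03 mol
n(R) = 883.0 / 182.70 = 4.833 mol
n/ν → A: 6.343, R: 4.833; R is limiting.
n(E) = (2/1) × 4.833 = 9.666 mol
mass = 9.666 × 194.55 = 1881 g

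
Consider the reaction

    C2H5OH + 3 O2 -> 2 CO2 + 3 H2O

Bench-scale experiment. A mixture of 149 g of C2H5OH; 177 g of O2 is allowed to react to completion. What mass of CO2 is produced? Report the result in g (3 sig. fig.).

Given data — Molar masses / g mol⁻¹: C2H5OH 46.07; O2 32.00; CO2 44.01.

n(C2H5OH) = 149.0 / 46.07 = 3.234 mol
n(O2) = 177.0 / 32.00 = 5.531 mol
n/ν → C2H5OH: 3.234, O2: 1.844; O2 is limiting.
n(CO2) = (2/3) × 5.531 = 3.687 mol
mass = 3.687 × 44.01 = 162.3 g

162 g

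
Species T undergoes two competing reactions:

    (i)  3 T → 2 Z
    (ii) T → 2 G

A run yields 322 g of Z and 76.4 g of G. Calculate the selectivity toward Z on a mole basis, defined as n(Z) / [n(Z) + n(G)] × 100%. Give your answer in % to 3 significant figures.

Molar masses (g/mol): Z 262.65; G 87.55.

58.4 %

n(Z) = 322 / 262.65 = 1.226 mol
n(G) = 76.4 / 87.55 = 0.8726 mol
selectivity = 1.226/(1.226+0.8726) × 100 = 58.42 %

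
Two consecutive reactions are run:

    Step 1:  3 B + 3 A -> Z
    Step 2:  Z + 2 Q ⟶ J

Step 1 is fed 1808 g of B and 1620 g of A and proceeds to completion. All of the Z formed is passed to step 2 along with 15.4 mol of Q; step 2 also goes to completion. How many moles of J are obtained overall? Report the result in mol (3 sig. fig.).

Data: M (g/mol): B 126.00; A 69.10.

4.78 mol

Step 1:
n(B) = 1808 / 126.00 = 14.35 mol
n(A) = 1620 / 69.10 = 23.44 mol
n/ν for B = 14.35/3 = 4.783
n/ν for A = 23.44/3 = 7.813
Smallest n/ν is B → limiting reagent.
n(Z) produced = (1/3) × 14.35 = 4.783 mol
Step 2:
n(Z) available = 4.783 mol
n(Q) = 15.40 mol
n/ν for Z = 4.783/1 = 4.783
n/ν for Q = 15.40/2 = 7.700
Smallest n/ν is Z → limiting reagent.
n(J) = (1/1) × 4.783 = 4.783 mol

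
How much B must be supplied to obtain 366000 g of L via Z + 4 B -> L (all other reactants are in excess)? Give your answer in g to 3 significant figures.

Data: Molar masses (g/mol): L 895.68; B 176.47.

288000 g

n(L) = 366000 / 895.68 = 408.6 mol
n(B) = (4/1) × 408.6 = 1634 mol
mass = 1634 × 176.47 = 288400 g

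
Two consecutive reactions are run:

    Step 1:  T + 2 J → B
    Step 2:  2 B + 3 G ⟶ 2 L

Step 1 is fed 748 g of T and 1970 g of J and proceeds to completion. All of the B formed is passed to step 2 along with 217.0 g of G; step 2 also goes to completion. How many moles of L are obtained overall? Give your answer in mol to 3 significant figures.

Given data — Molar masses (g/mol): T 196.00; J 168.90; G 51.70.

Step 1:
n(T) = 748.0 / 196.00 = 3.816 mol
n(J) = 1970 / 168.90 = 11.66 mol
n/ν for T = 3.816/1 = 3.816
n/ν for J = 11.66/2 = 5.830
Smallest n/ν is T → limiting reagent.
n(B) produced = (1/1) × 3.816 = 3.816 mol
Step 2:
n(B) available = 3.816 mol
n(G) = 217.0 / 51.70 = 4.197 mol
n/ν for B = 3.816/2 = 1.908
n/ν for G = 4.197/3 = 1.399
Smallest n/ν is G → limiting reagent.
n(L) = (2/3) × 4.197 = 2.798 mol

2.80 mol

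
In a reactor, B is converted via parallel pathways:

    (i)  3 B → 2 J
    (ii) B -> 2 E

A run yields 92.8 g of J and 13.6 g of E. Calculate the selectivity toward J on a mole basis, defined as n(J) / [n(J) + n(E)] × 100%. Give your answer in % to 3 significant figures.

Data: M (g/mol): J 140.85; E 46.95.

n(J) = 92.8 / 140.85 = 0.6589 mol
n(E) = 13.6 / 46.95 = 0.2897 mol
selectivity = 0.6589/(0.6589+0.2897) × 100 = 69.46 %

69.5 %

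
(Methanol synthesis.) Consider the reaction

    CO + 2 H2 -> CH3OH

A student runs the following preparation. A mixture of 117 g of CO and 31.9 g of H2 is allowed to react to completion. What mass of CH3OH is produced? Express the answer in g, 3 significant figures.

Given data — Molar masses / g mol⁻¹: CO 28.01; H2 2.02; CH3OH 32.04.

n(CO) = 117.0 / 28.01 = 4.177 mol
n(H2) = 31.90 / 2.02 = 15.79 mol
n/ν → CO: 4.177, H2: 7.895; CO is limiting.
n(CH3OH) = (1/1) × 4.177 = 4.177 mol
mass = 4.177 × 32.04 = 133.8 g

134 g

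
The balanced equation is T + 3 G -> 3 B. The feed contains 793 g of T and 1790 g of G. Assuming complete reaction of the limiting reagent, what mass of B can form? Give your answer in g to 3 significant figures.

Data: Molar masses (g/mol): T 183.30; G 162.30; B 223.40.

n(T) = 793.0 / 183.30 = 4.326 mol
n(G) = 1790 / 162.30 = 11.03 mol
n/ν for T = 4.326/1 = 4.326
n/ν for G = 11.03/3 = 3.677
Smallest n/ν is G → limiting reagent.
n(B) = (3/3) × 11.03 = 11.03 mol
mass = 11.03 × 223.40 = 2464 g

2460 g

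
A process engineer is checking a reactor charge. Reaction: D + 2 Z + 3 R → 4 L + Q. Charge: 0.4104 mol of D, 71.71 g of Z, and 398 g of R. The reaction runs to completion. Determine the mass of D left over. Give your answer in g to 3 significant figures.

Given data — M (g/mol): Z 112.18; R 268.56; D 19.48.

1.77 g

n(D) = 0.4104 mol
n(Z) = 71.71 / 112.18 = 0.6392 mol
n(R) = 398.0 / 268.56 = 1.482 mol
n/ν for D = 0.4104/1 = 0.4104
n/ν for Z = 0.6392/2 = 0.3196
n/ν for R = 1.482/3 = 0.4940
Smallest n/ν is Z → limiting reagent.
D consumed = (1/2) × 0.6392 = 0.3196 mol
D remaining = 0.4104 − 0.3196 = 0.09080 mol
mass = 0.09080 × 19.48 = 1.769 g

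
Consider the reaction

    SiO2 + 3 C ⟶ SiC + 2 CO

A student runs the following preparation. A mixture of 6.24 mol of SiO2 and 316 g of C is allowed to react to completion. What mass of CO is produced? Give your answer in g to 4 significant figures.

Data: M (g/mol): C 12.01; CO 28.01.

n(SiO2) = 6.240 mol
n(C) = 316.0 / 12.01 = 26.31 mol
n/ν for SiO2 = 6.240/1 = 6.240
n/ν for C = 26.31/3 = 8.770
Smallest n/ν is SiO2 → limiting reagent.
n(CO) = (2/1) × 6.240 = 12.48 mol
mass = 12.48 × 28.01 = 349.6 g

349.6 g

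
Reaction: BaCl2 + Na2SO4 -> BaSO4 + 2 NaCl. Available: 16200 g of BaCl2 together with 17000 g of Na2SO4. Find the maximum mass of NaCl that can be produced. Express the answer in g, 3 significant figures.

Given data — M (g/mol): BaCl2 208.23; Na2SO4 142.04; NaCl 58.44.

9090 g

n(BaCl2) = 16200 / 208.23 = 77.80 mol
n(Na2SO4) = 17000 / 142.04 = 119.7 mol
n/ν for BaCl2 = 77.80/1 = 77.80
n/ν for Na2SO4 = 119.7/1 = 119.7
Smallest n/ν is BaCl2 → limiting reagent.
n(NaCl) = (2/1) × 77.80 = 155.6 mol
mass = 155.6 × 58.44 = 9093 g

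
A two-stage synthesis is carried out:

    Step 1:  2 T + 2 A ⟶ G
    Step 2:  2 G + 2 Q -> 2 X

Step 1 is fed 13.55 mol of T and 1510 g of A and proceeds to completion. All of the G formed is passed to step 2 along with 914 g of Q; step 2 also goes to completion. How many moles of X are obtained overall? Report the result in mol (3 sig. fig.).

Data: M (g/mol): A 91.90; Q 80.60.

Step 1:
n(T) = 13.55 mol
n(A) = 1510 / 91.90 = 16.43 mol
n/ν for T = 13.55/2 = 6.775
n/ν for A = 16.43/2 = 8.215
Smallest n/ν is T → limiting reagent.
n(G) produced = (1/2) × 13.55 = 6.775 mol
Step 2:
n(G) available = 6.775 mol
n(Q) = 914.0 / 80.60 = 11.34 mol
n/ν for G = 6.775/2 = 3.388
n/ν for Q = 11.34/2 = 5.670
Smallest n/ν is G → limiting reagent.
n(X) = (2/2) × 6.775 = 6.775 mol

6.78 mol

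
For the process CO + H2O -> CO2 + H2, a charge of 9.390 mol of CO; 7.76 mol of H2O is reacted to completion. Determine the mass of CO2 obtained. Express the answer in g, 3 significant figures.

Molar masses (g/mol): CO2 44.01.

n(CO) = 9.390 mol
n(H2O) = 7.760 mol
n/ν for CO = 9.390/1 = 9.390
n/ν for H2O = 7.760/1 = 7.760
Smallest n/ν is H2O → limiting reagent.
n(CO2) = (1/1) × 7.760 = 7.760 mol
mass = 7.760 × 44.01 = 341.5 g

342 g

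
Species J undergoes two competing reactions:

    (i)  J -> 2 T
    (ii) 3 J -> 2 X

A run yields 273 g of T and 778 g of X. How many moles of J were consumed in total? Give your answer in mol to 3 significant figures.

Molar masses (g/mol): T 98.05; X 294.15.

5.36 mol

n(T) = 273 / 98.05 = 2.784 mol
n(X) = 778 / 294.15 = 2.645 mol
n(J) via (i) = (1/2)×2.784 = 1.392 mol
n(J) via (ii) = (3/2)×2.645 = 3.968 mol
total n(J) = 1.392 + 3.968 = 5.360 mol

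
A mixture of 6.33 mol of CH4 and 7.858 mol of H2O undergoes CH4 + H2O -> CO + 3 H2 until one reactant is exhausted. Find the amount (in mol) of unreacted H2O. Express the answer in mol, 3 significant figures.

n(CH4) = 6.330 mol
n(H2O) = 7.858 mol
n/ν for CH4 = 6.330/1 = 6.330
n/ν for H2O = 7.858/1 = 7.858
Smallest n/ν is CH4 → limiting reagent.
H2O consumed = (1/1) × 6.330 = 6.330 mol
H2O remaining = 7.858 − 6.330 = 1.528 mol

1.53 mol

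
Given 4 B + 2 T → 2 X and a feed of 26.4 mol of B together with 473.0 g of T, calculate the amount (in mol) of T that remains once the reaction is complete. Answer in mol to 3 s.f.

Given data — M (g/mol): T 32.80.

1.22 mol

n(B) = 26.40 mol
n(T) = 473.0 / 32.80 = 14.42 mol
n/ν → B: 6.600, T: 7.210; B is limiting.
T consumed = (2/4) × 26.40 = 13.20 mol
T remaining = 14.42 − 13.20 = 1.220 mol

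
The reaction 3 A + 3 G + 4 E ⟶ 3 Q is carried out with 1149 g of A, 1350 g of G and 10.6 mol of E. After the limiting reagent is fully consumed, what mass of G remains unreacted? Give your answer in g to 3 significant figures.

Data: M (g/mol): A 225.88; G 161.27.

530 g

n(A) = 1149 / 225.88 = 5.087 mol
n(G) = 1350 / 161.27 = 8.371 mol
n(E) = 10.60 mol
n/ν → A: 1.696, G: 2.790, E: 2.650; A is limiting.
G consumed = (3/3) × 5.087 = 5.087 mol
G remaining = 8.371 − 5.087 = 3.284 mol
mass = 3.284 × 161.27 = 529.6 g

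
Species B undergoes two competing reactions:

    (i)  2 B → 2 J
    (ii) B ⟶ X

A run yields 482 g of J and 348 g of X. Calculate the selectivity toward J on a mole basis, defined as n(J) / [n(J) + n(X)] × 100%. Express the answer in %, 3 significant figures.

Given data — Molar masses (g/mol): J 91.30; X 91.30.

n(J) = 482 / 91.30 = 5.279 mol
n(X) = 348 / 91.30 = 3.812 mol
selectivity = 5.279/(5.279+3.812) × 100 = 58.07 %

58.1 %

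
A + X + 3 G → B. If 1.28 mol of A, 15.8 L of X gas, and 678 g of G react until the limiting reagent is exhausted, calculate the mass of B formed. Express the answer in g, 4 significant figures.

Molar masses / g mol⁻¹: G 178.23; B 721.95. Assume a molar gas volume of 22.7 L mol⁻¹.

502.5 g

n(A) = 1.280 mol
n(X) = 15.80 / 22.7 = 0.6960 mol
n(G) = 678.0 / 178.23 = 3.804 mol
n/ν → A: 1.280, X: 0.6960, G: 1.268; X is limiting.
n(B) = (1/1) × 0.6960 = 0.6960 mol
mass = 0.6960 × 721.95 = 502.5 g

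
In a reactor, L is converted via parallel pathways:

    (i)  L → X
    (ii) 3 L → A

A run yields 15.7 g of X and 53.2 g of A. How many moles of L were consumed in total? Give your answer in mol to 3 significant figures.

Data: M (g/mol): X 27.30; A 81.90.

n(X) = 15.7 / 27.30 = 0.5751 mol
n(A) = 53.2 / 81.90 = 0.6496 mol
n(L) via (i) = (1/1)×0.5751 = 0.5751 mol
n(L) via (ii) = (3/1)×0.6496 = 1.949 mol
total n(L) = 0.5751 + 1.949 = 2.524 mol

2.52 mol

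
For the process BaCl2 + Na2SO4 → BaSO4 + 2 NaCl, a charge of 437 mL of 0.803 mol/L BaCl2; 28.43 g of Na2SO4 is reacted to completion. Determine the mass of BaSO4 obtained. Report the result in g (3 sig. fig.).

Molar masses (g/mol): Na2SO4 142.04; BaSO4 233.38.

n(BaCl2) = 0.803 × 437.0/1000 = 0.3509 mol
n(Na2SO4) = 28.43 / 142.04 = 0.2002 mol
n/ν for BaCl2 = 0.3509/1 = 0.3509
n/ν for Na2SO4 = 0.2002/1 = 0.2002
Smallest n/ν is Na2SO4 → limiting reagent.
n(BaSO4) = (1/1) × 0.2002 = 0.2002 mol
mass = 0.2002 × 233.38 = 46.72 g

46.7 g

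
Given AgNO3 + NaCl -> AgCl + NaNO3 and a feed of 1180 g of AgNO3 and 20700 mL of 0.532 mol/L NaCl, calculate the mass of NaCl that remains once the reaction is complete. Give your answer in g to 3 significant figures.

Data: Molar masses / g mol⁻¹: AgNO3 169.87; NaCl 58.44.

238 g

n(AgNO3) = 1180 / 169.87 = 6.946 mol
n(NaCl) = 0.532 × 20700/1000 = 11.01 mol
n/ν for AgNO3 = 6.946/1 = 6.946
n/ν for NaCl = 11.01/1 = 11.01
Smallest n/ν is AgNO3 → limiting reagent.
NaCl consumed = (1/1) × 6.946 = 6.946 mol
NaCl remaining = 11.01 − 6.946 = 4.064 mol
mass = 4.064 × 58.44 = 237.5 g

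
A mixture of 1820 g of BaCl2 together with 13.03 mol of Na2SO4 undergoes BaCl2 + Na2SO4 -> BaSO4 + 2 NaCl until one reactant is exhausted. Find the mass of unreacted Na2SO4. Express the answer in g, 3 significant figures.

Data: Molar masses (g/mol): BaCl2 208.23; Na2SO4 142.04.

609 g

n(BaCl2) = 1820 / 208.23 = 8.740 mol
n(Na2SO4) = 13.03 mol
n/ν → BaCl2: 8.740, Na2SO4: 13.03; BaCl2 is limiting.
Na2SO4 consumed = (1/1) × 8.740 = 8.740 mol
Na2SO4 remaining = 13.03 − 8.740 = 4.290 mol
mass = 4.290 × 142.04 = 609.4 g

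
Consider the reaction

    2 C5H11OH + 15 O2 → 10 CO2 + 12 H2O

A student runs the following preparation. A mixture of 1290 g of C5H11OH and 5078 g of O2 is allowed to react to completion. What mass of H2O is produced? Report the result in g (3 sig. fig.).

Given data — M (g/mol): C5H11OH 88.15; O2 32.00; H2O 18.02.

n(C5H11OH) = 1290 / 88.15 = 14.63 mol
n(O2) = 5078 / 32.00 = 158.7 mol
n/ν for C5H11OH = 14.63/2 = 7.315
n/ν for O2 = 158.7/15 = 10.58
Smallest n/ν is C5H11OH → limiting reagent.
n(H2O) = (12/2) × 14.63 = 87.78 mol
mass = 87.78 × 18.02 = 1582 g

1580 g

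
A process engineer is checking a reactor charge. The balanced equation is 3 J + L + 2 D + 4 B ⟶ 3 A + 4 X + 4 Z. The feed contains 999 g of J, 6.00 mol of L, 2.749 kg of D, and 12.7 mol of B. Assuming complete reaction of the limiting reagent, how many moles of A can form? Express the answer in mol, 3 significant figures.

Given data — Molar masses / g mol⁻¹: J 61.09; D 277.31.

9.53 mol

n(J) = 999.0 / 61.09 = 16.35 mol
n(L) = 6.000 mol
n(D) = 2.749×1000 / 277.31 = 9.913 mol
n(B) = 12.70 mol
n/ν for J = 16.35/3 = 5.450
n/ν for L = 6.000/1 = 6.000
n/ν for D = 9.913/2 = 4.957
n/ν for B = 12.70/4 = 3.175
Smallest n/ν is B → limiting reagent.
n(A) = (3/4) × 12.70 = 9.525 mol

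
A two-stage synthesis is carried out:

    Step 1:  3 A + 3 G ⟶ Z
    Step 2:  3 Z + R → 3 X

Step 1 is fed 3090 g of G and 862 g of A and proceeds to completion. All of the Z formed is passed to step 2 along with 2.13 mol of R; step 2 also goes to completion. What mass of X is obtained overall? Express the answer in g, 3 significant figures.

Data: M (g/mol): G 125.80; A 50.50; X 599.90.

3410 g

Step 1:
n(G) = 3090 / 125.80 = 24.56 mol
n(A) = 862.0 / 50.50 = 17.07 mol
n/ν → G: 8.187, A: 5.690; A is limiting.
n(Z) produced = (1/3) × 17.07 = 5.690 mol
Step 2:
n(Z) available = 5.690 mol
n(R) = 2.130 mol
n/ν → Z: 1.897, R: 2.130; Z is limiting.
n(X) = (3/3) × 5.690 = 5.690 mol
mass = 5.690 × 599.90 = 3413 g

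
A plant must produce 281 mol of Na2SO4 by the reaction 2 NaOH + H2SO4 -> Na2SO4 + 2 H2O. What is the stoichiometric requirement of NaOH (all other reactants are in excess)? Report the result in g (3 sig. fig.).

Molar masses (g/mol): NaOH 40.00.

n(Na2SO4) = 281.0 mol
n(NaOH) = (2/1) × 281.0 = 562.0 mol
mass = 562.0 × 40.00 = 22480 g

22500 g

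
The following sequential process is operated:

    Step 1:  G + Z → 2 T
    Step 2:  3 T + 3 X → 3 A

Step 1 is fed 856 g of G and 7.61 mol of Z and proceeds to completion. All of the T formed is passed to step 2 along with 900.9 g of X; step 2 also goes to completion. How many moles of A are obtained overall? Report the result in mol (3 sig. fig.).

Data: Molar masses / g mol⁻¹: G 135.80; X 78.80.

Step 1:
n(G) = 856.0 / 135.80 = 6.303 mol
n(Z) = 7.610 mol
n/ν for G = 6.303/1 = 6.303
n/ν for Z = 7.610/1 = 7.610
Smallest n/ν is G → limiting reagent.
n(T) produced = (2/1) × 6.303 = 12.61 mol
Step 2:
n(T) available = 12.61 mol
n(X) = 900.9 / 78.80 = 11.43 mol
n/ν for T = 12.61/3 = 4.203
n/ν for X = 11.43/3 = 3.810
Smallest n/ν is X → limiting reagent.
n(A) = (3/3) × 11.43 = 11.43 mol

11.4 mol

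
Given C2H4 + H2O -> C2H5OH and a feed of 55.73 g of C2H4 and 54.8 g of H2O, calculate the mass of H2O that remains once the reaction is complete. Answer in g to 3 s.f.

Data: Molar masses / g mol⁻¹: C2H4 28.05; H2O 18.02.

n(C2H4) = 55.73 / 28.05 = 1.987 mol
n(H2O) = 54.80 / 18.02 = 3.041 mol
n/ν for C2H4 = 1.987/1 = 1.987
n/ν for H2O = 3.041/1 = 3.041
Smallest n/ν is C2H4 → limiting reagent.
H2O consumed = (1/1) × 1.987 = 1.987 mol
H2O remaining = 3.041 − 1.987 = 1.054 mol
mass = 1.054 × 18.02 = 18.99 g

19.0 g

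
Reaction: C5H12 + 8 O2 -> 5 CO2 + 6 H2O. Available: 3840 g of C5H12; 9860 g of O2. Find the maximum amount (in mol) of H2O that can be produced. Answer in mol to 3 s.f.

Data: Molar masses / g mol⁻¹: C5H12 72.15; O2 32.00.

231 mol

n(C5H12) = 3840 / 72.15 = 53.22 mol
n(O2) = 9860 / 32.00 = 308.1 mol
n/ν for C5H12 = 53.22/1 = 53.22
n/ν for O2 = 308.1/8 = 38.51
Smallest n/ν is O2 → limiting reagent.
n(H2O) = (6/8) × 308.1 = 231.1 mol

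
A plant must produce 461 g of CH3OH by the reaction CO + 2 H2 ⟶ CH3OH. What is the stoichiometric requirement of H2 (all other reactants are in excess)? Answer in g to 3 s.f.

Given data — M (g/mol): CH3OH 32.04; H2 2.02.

n(CH3OH) = 461 / 32.04 = 14.39 mol
n(H2) = (2/1) × 14.39 = 28.78 mol
mass = 28.78 × 2.02 = 58.14 g

58.1 g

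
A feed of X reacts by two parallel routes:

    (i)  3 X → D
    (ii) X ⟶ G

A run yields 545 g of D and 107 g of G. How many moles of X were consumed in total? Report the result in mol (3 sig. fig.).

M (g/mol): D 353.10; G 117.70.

n(D) = 545 / 353.10 = 1.543 mol
n(G) = 107 / 117.70 = 0.9091 mol
n(X) via (i) = (3/1)×1.543 = 4.629 mol
n(X) via (ii) = (1/1)×0.9091 = 0.9091 mol
total n(X) = 4.629 + 0.9091 = 5.538 mol

5.54 mol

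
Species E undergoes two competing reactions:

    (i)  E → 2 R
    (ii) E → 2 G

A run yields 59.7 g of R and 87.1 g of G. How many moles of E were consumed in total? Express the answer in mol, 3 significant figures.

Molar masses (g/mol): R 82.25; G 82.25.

0.892 mol

n(R) = 59.7 / 82.25 = 0.7258 mol
n(G) = 87.1 / 82.25 = 1.059 mol
n(E) via (i) = (1/2)×0.7258 = 0.3629 mol
n(E) via (ii) = (1/2)×1.059 = 0.5295 mol
total n(E) = 0.3629 + 0.5295 = 0.8924 mol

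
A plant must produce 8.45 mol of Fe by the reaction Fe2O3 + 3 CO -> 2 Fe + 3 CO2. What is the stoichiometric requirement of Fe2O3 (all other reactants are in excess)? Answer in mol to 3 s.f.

n(Fe) = 8.450 mol
n(Fe2O3) = (1/2) × 8.450 = 4.225 mol

4.23 mol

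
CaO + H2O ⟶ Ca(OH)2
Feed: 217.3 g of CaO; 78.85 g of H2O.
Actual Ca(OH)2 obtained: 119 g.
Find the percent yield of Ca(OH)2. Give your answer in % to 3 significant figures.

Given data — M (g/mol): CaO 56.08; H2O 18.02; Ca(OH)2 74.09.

41.5 %

n(CaO) = 217.3 / 56.08 = 3.875 mol
n(H2O) = 78.85 / 18.02 = 4.376 mol
n/ν for CaO = 3.875/1 = 3.875
n/ν for H2O = 4.376/1 = 4.376
Smallest n/ν is CaO → limiting reagent.
theoretical n(Ca(OH)2) = (1/1) × 3.875 = 3.875 mol → 287.1 g
% yield = 119 / 287.1 × 100 = 41.45 %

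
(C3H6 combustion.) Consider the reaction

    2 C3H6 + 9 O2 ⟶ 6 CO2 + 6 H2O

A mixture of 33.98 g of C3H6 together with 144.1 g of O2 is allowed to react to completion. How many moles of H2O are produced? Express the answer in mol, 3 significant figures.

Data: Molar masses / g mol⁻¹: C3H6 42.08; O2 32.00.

2.42 mol

n(C3H6) = 33.98 / 42.08 = 0.8075 mol
n(O2) = 144.1 / 32.00 = 4.503 mol
n/ν for C3H6 = 0.8075/2 = 0.4038
n/ν for O2 = 4.503/9 = 0.5003
Smallest n/ν is C3H6 → limiting reagent.
n(H2O) = (6/2) × 0.8075 = 2.423 mol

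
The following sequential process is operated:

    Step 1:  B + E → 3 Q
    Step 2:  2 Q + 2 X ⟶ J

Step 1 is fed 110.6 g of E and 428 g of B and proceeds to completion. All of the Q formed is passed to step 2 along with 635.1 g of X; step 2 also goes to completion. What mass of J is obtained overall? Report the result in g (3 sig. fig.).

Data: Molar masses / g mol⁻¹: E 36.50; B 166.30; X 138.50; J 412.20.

945 g

Step 1:
n(E) = 110.6 / 36.50 = 3.030 mol
n(B) = 428.0 / 166.30 = 2.574 mol
n/ν for E = 3.030/1 = 3.030
n/ν for B = 2.574/1 = 2.574
Smallest n/ν is B → limiting reagent.
n(Q) produced = (3/1) × 2.574 = 7.722 mol
Step 2:
n(Q) available = 7.722 mol
n(X) = 635.1 / 138.50 = 4.586 mol
n/ν for Q = 7.722/2 = 3.861
n/ν for X = 4.586/2 = 2.293
Smallest n/ν is X → limiting reagent.
n(J) = (1/2) × 4.586 = 2.293 mol
mass = 2.293 × 412.20 = 945.2 g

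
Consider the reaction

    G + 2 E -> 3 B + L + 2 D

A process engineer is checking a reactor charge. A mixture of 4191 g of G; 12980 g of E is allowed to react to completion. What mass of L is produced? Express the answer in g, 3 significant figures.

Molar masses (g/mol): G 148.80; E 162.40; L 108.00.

3040 g

n(G) = 4191 / 148.80 = 28.17 mol
n(E) = 12980 / 162.40 = 79.93 mol
n/ν for G = 28.17/1 = 28.17
n/ν for E = 79.93/2 = 39.97
Smallest n/ν is G → limiting reagent.
n(L) = (1/1) × 28.17 = 28.17 mol
mass = 28.17 × 108.00 = 3042 g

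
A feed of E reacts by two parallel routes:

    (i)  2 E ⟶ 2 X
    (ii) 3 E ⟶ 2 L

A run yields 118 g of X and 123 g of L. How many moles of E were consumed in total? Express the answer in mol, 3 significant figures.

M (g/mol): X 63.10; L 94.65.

3.82 mol

n(X) = 118 / 63.10 = 1.870 mol
n(L) = 123 / 94.65 = 1.300 mol
n(E) via (i) = (2/2)×1.870 = 1.870 mol
n(E) via (ii) = (3/2)×1.300 = 1.950 mol
total n(E) = 1.870 + 1.950 = 3.820 mol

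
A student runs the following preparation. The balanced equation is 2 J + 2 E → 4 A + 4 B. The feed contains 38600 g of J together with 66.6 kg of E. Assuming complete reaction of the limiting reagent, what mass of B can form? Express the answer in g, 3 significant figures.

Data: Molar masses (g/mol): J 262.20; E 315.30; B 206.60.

n(J) = 38600 / 262.20 = 147.2 mol
n(E) = 66.60×1000 / 315.30 = 211.2 mol
n/ν for J = 147.2/2 = 73.60
n/ν for E = 211.2/2 = 105.6
Smallest n/ν is J → limiting reagent.
n(B) = (4/2) × 147.2 = 294.4 mol
mass = 294.4 × 206.60 = 60820 g

60800 g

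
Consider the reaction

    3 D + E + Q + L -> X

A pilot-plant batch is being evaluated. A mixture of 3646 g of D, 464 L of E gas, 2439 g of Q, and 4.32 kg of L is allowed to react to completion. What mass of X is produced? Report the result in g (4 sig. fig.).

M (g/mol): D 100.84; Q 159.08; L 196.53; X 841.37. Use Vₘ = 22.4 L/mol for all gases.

10140 g

n(D) = 3646 / 100.84 = 36.16 mol
n(E) = 464.0 / 22.4 = 20.71 mol
n(Q) = 2439 / 159.08 = 15.33 mol
n(L) = 4.320×1000 / 196.53 = 21.98 mol
n/ν → D: 12.05, E: 20.71, Q: 15.33, L: 21.98; D is limiting.
n(X) = (1/3) × 36.16 = 12.05 mol
mass = 12.05 × 841.37 = 10140 g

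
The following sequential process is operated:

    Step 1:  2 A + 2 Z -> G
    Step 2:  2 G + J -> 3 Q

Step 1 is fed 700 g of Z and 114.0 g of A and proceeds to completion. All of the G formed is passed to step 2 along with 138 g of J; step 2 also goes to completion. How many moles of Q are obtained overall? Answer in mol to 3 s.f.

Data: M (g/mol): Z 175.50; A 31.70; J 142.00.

Step 1:
n(Z) = 700.0 / 175.50 = 3.989 mol
n(A) = 114.0 / 31.70 = 3.596 mol
n/ν for Z = 3.989/2 = 1.995
n/ν for A = 3.596/2 = 1.798
Smallest n/ν is A → limiting reagent.
n(G) produced = (1/2) × 3.596 = 1.798 mol
Step 2:
n(G) available = 1.798 mol
n(J) = 138.0 / 142.00 = 0.9718 mol
n/ν for G = 1.798/2 = 0.8990
n/ν for J = 0.9718/1 = 0.9718
Smallest n/ν is G → limiting reagent.
n(Q) = (3/2) × 1.798 = 2.697 mol

2.70 mol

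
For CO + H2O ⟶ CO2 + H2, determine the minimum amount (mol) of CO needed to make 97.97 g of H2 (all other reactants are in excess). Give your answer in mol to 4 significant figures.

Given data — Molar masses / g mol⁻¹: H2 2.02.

n(H2) = 97.97 / 2.02 = 48.50 mol
n(CO) = (1/1) × 48.50 = 48.50 mol

48.50 mol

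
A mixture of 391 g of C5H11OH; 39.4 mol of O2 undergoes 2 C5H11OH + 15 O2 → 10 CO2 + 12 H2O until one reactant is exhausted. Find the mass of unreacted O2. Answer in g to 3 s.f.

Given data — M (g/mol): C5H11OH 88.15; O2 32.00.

196 g

n(C5H11OH) = 391.0 / 88.15 = 4.436 mol
n(O2) = 39.40 mol
n/ν for C5H11OH = 4.436/2 = 2.218
n/ν for O2 = 39.40/15 = 2.627
Smallest n/ν is C5H11OH → limiting reagent.
O2 consumed = (15/2) × 4.436 = 33.27 mol
O2 remaining = 39.40 − 33.27 = 6.130 mol
mass = 6.130 × 32.00 = 196.2 g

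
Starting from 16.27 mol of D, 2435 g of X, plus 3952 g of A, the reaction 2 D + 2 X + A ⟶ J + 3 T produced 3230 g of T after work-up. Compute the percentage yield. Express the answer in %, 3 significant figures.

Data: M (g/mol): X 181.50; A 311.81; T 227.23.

n(D) = 16.27 mol
n(X) = 2435 / 181.50 = 13.42 mol
n(A) = 3952 / 311.81 = 12.67 mol
n/ν for D = 16.27/2 = 8.135
n/ν for X = 13.42/2 = 6.710
n/ν for A = 12.67/1 = 12.67
Smallest n/ν is X → limiting reagent.
theoretical n(T) = (3/2) × 13.42 = 20.13 mol → 4574 g
% yield = 3230 / 4574 × 100 = 70.62 %

70.6 %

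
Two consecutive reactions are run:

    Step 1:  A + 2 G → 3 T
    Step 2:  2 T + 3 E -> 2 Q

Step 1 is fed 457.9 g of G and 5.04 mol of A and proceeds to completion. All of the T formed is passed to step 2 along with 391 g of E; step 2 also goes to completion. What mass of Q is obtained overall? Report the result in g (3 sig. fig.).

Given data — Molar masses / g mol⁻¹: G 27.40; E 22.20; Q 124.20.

1460 g

Step 1:
n(G) = 457.9 / 27.40 = 16.71 mol
n(A) = 5.040 mol
n/ν for G = 16.71/2 = 8.355
n/ν for A = 5.040/1 = 5.040
Smallest n/ν is A → limiting reagent.
n(T) produced = (3/1) × 5.040 = 15.12 mol
Step 2:
n(T) available = 15.12 mol
n(E) = 391.0 / 22.20 = 17.61 mol
n/ν for T = 15.12/2 = 7.560
n/ν for E = 17.61/3 = 5.870
Smallest n/ν is E → limiting reagent.
n(Q) = (2/3) × 17.61 = 11.74 mol
mass = 11.74 × 124.20 = 1458 g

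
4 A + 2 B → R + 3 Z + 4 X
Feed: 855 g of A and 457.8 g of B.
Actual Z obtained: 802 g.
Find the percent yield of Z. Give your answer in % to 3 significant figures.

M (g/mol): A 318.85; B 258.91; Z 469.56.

n(A) = 855.0 / 318.85 = 2.682 mol
n(B) = 457.8 / 258.91 = 1.768 mol
n/ν → A: 0.6705, B: 0.8840; A is limiting.
theoretical n(Z) = (3/4) × 2.682 = 2.012 mol → 944.8 g
% yield = 802 / 944.8 × 100 = 84.89 %

84.9 %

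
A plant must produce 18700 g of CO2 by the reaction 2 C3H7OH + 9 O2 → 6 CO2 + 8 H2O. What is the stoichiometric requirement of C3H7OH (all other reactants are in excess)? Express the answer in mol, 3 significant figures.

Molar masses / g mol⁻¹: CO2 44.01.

n(CO2) = 18700 / 44.01 = 424.9 mol
n(C3H7OH) = (2/6) × 424.9 = 141.6 mol

142 mol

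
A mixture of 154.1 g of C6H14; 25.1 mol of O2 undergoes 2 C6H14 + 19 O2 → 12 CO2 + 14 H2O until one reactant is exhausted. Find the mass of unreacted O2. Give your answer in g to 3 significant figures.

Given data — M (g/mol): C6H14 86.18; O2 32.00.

260 g

n(C6H14) = 154.1 / 86.18 = 1.788 mol
n(O2) = 25.10 mol
n/ν for C6H14 = 1.788/2 = 0.8940
n/ν for O2 = 25.10/19 = 1.321
Smallest n/ν is C6H14 → limiting reagent.
O2 consumed = (19/2) × 1.788 = 16.99 mol
O2 remaining = 25.10 − 16.99 = 8.110 mol
mass = 8.110 × 32.00 = 259.5 g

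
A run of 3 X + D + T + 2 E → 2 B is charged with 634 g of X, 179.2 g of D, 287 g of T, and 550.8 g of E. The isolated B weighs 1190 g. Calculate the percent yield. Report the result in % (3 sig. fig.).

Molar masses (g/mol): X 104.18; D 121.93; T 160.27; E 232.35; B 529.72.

n(X) = 634.0 / 104.18 = 6.086 mol
n(D) = 179.2 / 121.93 = 1.470 mol
n(T) = 287.0 / 160.27 = 1.791 mol
n(E) = 550.8 / 232.35 = 2.371 mol
n/ν for X = 6.086/3 = 2.029
n/ν for D = 1.470/1 = 1.470
n/ν for T = 1.791/1 = 1.791
n/ν for E = 2.371/2 = 1.186
Smallest n/ν is E → limiting reagent.
theoretical n(B) = (2/2) × 2.371 = 2.371 mol → 1256 g
% yield = 1190 / 1256 × 100 = 94.75 %

94.8 %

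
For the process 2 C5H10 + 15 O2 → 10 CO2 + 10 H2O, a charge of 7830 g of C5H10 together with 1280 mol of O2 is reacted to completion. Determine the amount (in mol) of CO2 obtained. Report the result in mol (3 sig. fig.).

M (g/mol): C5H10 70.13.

n(C5H10) = 7830 / 70.13 = 111.6 mol
n(O2) = 1280 mol
n/ν for C5H10 = 111.6/2 = 55.80
n/ν for O2 = 1280/15 = 85.33
Smallest n/ν is C5H10 → limiting reagent.
n(CO2) = (10/2) × 111.6 = 558.0 mol

558 mol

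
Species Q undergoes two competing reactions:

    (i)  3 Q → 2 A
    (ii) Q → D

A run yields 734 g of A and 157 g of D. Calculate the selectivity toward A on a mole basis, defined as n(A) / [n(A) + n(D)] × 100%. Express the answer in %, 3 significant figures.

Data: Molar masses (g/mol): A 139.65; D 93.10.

75.7 %

n(A) = 734 / 139.65 = 5.256 mol
n(D) = 157 / 93.10 = 1.686 mol
selectivity = 5.256/(5.256+1.686) × 100 = 75.71 %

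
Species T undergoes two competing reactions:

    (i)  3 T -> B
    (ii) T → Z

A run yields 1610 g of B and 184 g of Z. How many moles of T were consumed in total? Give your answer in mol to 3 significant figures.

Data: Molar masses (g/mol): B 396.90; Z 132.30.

13.6 mol

n(B) = 1610 / 396.90 = 4.056 mol
n(Z) = 184 / 132.30 = 1.391 mol
n(T) via (i) = (3/1)×4.056 = 12.17 mol
n(T) via (ii) = (1/1)×1.391 = 1.391 mol
total n(T) = 12.17 + 1.391 = 13.56 mol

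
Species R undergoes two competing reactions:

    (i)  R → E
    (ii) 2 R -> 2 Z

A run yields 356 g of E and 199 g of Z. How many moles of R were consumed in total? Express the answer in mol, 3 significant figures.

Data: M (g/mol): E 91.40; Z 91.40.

n(E) = 356 / 91.40 = 3.895 mol
n(Z) = 199 / 91.40 = 2.177 mol
n(R) via (i) = (1/1)×3.895 = 3.895 mol
n(R) via (ii) = (2/2)×2.177 = 2.177 mol
total n(R) = 3.895 + 2.177 = 6.072 mol

6.07 mol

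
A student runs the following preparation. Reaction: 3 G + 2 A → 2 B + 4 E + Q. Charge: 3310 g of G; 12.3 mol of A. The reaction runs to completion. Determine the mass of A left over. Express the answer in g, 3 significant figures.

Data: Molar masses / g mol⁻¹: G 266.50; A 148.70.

n(G) = 3310 / 266.50 = 12.42 mol
n(A) = 12.30 mol
n/ν for G = 12.42/3 = 4.140
n/ν for A = 12.30/2 = 6.150
Smallest n/ν is G → limiting reagent.
A consumed = (2/3) × 12.42 = 8.280 mol
A remaining = 12.30 − 8.280 = 4.020 mol
mass = 4.020 × 148.70 = 597.8 g

598 g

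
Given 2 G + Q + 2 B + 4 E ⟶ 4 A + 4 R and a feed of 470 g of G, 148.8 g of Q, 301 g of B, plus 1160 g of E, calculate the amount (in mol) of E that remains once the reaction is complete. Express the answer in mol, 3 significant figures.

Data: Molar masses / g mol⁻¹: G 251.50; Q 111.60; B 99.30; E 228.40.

n(G) = 470.0 / 251.50 = 1.869 mol
n(Q) = 148.8 / 111.60 = 1.333 mol
n(B) = 301.0 / 99.30 = 3.031 mol
n(E) = 1160 / 228.40 = 5.079 mol
n/ν → G: 0.9345, Q: 1.333, B: 1.516, E: 1.270; G is limiting.
E consumed = (4/2) × 1.869 = 3.738 mol
E remaining = 5.079 − 3.738 = 1.341 mol

1.34 mol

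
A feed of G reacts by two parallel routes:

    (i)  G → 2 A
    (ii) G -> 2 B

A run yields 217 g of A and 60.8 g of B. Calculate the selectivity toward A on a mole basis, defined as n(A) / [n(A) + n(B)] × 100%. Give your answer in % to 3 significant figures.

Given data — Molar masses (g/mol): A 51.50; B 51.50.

78.1 %

n(A) = 217 / 51.50 = 4.214 mol
n(B) = 60.8 / 51.50 = 1.181 mol
selectivity = 4.214/(4.214+1.181) × 100 = 78.11 %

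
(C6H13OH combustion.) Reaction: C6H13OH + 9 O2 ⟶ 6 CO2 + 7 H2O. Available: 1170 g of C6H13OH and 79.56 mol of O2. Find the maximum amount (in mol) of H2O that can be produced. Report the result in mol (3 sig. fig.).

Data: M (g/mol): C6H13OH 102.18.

61.9 mol

n(C6H13OH) = 1170 / 102.18 = 11.45 mol
n(O2) = 79.56 mol
n/ν for C6H13OH = 11.45/1 = 11.45
n/ν for O2 = 79.56/9 = 8.840
Smallest n/ν is O2 → limiting reagent.
n(H2O) = (7/9) × 79.56 = 61.88 mol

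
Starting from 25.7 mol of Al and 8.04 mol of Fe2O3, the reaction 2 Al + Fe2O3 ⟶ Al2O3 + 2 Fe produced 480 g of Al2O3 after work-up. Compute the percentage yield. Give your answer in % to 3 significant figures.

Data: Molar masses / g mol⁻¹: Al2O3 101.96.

58.6 %

n(Al) = 25.70 mol
n(Fe2O3) = 8.040 mol
n/ν → Al: 12.85, Fe2O3: 8.040; Fe2O3 is limiting.
theoretical n(Al2O3) = (1/1) × 8.040 = 8.040 mol → 819.8 g
% yield = 480 / 819.8 × 100 = 58.55 %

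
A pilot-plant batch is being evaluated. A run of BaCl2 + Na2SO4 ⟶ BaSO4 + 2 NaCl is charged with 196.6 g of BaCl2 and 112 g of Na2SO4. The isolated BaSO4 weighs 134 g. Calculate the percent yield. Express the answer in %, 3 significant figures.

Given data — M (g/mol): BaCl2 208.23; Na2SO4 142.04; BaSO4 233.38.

n(BaCl2) = 196.6 / 208.23 = 0.9441 mol
n(Na2SO4) = 112.0 / 142.04 = 0.7885 mol
n/ν for BaCl2 = 0.9441/1 = 0.9441
n/ν for Na2SO4 = 0.7885/1 = 0.7885
Smallest n/ν is Na2SO4 → limiting reagent.
theoretical n(BaSO4) = (1/1) × 0.7885 = 0.7885 mol → 184.0 g
% yield = 134 / 184.0 × 100 = 72.83 %

72.8 %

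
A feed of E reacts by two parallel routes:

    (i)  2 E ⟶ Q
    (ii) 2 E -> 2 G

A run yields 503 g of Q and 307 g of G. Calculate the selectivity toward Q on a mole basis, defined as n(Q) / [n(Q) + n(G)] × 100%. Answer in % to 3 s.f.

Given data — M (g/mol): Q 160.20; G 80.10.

n(Q) = 503 / 160.20 = 3.140 mol
n(G) = 307 / 80.10 = 3.833 mol
selectivity = 3.140/(3.140+3.833) × 100 = 45.03 %

45.0 %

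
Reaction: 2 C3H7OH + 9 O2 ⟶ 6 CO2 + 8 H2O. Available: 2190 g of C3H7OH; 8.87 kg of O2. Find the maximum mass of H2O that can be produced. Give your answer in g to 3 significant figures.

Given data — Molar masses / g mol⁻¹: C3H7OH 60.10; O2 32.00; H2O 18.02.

2630 g

n(C3H7OH) = 2190 / 60.10 = 36.44 mol
n(O2) = 8.870×1000 / 32.00 = 277.2 mol
n/ν for C3H7OH = 36.44/2 = 18.22
n/ν for O2 = 277.2/9 = 30.80
Smallest n/ν is C3H7OH → limiting reagent.
n(H2O) = (8/2) × 36.44 = 145.8 mol
mass = 145.8 × 18.02 = 2627 g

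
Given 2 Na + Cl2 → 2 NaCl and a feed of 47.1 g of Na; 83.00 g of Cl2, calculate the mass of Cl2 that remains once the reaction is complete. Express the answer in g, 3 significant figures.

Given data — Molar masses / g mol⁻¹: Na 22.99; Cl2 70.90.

n(Na) = 47.10 / 22.99 = 2.049 mol
n(Cl2) = 83.00 / 70.90 = 1.171 mol
n/ν for Na = 2.049/2 = 1.025
n/ν for Cl2 = 1.171/1 = 1.171
Smallest n/ν is Na → limiting reagent.
Cl2 consumed = (1/2) × 2.049 = 1.025 mol
Cl2 remaining = 1.171 − 1.025 = 0.1460 mol
mass = 0.1460 × 70.90 = 10.35 g

10.4 g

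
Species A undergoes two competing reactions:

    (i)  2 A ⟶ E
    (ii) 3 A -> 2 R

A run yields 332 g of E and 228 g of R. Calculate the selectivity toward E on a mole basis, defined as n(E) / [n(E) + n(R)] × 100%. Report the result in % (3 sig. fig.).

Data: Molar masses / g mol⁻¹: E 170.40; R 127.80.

n(E) = 332 / 170.40 = 1.948 mol
n(R) = 228 / 127.80 = 1.784 mol
selectivity = 1.948/(1.948+1.784) × 100 = 52.20 %

52.2 %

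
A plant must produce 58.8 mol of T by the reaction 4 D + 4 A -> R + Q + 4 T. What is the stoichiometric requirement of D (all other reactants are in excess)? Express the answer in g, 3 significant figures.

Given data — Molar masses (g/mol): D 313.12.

n(T) = 58.80 mol
n(D) = (4/4) × 58.80 = 58.80 mol
mass = 58.80 × 313.12 = 18410 g

18400 g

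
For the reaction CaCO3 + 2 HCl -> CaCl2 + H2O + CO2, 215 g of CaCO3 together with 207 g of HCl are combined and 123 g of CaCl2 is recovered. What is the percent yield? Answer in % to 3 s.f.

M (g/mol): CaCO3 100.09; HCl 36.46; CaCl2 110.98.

51.6 %

n(CaCO3) = 215.0 / 100.09 = 2.148 mol
n(HCl) = 207.0 / 36.46 = 5.677 mol
n/ν → CaCO3: 2.148, HCl: 2.839; CaCO3 is limiting.
theoretical n(CaCl2) = (1/1) × 2.148 = 2.148 mol → 238.4 g
% yield = 123 / 238.4 × 100 = 51.59 %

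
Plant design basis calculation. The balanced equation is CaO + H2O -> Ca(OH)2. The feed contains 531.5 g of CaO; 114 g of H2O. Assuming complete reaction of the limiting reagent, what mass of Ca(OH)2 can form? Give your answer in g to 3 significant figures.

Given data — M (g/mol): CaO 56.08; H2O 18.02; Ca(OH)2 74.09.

469 g

n(CaO) = 531.5 / 56.08 = 9.478 mol
n(H2O) = 114.0 / 18.02 = 6.326 mol
n/ν for CaO = 9.478/1 = 9.478
n/ν for H2O = 6.326/1 = 6.326
Smallest n/ν is H2O → limiting reagent.
n(Ca(OH)2) = (1/1) × 6.326 = 6.326 mol
mass = 6.326 × 74.09 = 468.7 g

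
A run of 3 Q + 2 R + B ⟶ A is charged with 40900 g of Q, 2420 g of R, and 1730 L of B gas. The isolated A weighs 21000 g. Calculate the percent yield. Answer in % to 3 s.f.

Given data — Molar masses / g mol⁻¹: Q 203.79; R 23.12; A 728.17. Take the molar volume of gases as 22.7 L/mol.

n(Q) = 40900 / 203.79 = 200.7 mol
n(R) = 2420 / 23.12 = 104.7 mol
n(B) = 1730 / 22.7 = 76.21 mol
n/ν for Q = 200.7/3 = 66.90
n/ν for R = 104.7/2 = 52.35
n/ν for B = 76.21/1 = 76.21
Smallest n/ν is R → limiting reagent.
theoretical n(A) = (1/2) × 104.7 = 52.35 mol → 38120 g
% yield = 21000 / 38120 × 100 = 55.09 %

55.1 %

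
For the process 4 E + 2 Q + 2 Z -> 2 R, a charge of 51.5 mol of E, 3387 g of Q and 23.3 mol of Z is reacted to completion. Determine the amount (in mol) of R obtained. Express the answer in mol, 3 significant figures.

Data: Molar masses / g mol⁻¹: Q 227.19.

14.9 mol

n(E) = 51.50 mol
n(Q) = 3387 / 227.19 = 14.91 mol
n(Z) = 23.30 mol
n/ν for E = 51.50/4 = 12.88
n/ν for Q = 14.91/2 = 7.455
n/ν for Z = 23.30/2 = 11.65
Smallest n/ν is Q → limiting reagent.
n(R) = (2/2) × 14.91 = 14.91 mol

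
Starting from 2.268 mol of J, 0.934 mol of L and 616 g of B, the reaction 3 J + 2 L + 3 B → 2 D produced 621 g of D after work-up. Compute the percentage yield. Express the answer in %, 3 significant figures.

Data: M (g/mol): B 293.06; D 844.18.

n(J) = 2.268 mol
n(L) = 0.9340 mol
n(B) = 616.0 / 293.06 = 2.102 mol
n/ν for J = 2.268/3 = 0.7560
n/ν for L = 0.9340/2 = 0.4670
n/ν for B = 2.102/3 = 0.7007
Smallest n/ν is L → limiting reagent.
theoretical n(D) = (2/2) × 0.9340 = 0.9340 mol → 788.5 g
% yield = 621 / 788.5 × 100 = 78.76 %

78.8 %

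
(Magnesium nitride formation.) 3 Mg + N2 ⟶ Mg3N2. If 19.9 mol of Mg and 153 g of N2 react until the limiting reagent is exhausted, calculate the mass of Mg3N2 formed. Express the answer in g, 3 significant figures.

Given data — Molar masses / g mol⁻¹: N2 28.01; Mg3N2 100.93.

551 g

n(Mg) = 19.90 mol
n(N2) = 153.0 / 28.01 = 5.462 mol
n/ν for Mg = 19.90/3 = 6.633
n/ν for N2 = 5.462/1 = 5.462
Smallest n/ν is N2 → limiting reagent.
n(Mg3N2) = (1/1) × 5.462 = 5.462 mol
mass = 5.462 × 100.93 = 551.3 g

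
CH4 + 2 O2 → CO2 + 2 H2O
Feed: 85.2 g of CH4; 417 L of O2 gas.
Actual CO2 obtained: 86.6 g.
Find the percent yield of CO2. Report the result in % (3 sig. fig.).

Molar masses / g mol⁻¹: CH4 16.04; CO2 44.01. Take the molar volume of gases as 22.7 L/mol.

37.0 %

n(CH4) = 85.20 / 16.04 = 5.312 mol
n(O2) = 417.0 / 22.7 = 18.37 mol
n/ν → CH4: 5.312, O2: 9.185; CH4 is limiting.
theoretical n(CO2) = (1/1) × 5.312 = 5.312 mol → 233.8 g
% yield = 86.6 / 233.8 × 100 = 37.04 %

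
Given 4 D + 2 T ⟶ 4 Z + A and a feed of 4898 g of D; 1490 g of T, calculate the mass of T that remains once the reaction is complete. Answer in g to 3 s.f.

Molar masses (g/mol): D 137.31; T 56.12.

n(D) = 4898 / 137.31 = 35.67 mol
n(T) = 1490 / 56.12 = 26.55 mol
n/ν → D: 8.918, T: 13.28; D is limiting.
T consumed = (2/4) × 35.67 = 17.84 mol
T remaining = 26.55 − 17.84 = 8.710 mol
mass = 8.710 × 56.12 = 488.8 g

489 g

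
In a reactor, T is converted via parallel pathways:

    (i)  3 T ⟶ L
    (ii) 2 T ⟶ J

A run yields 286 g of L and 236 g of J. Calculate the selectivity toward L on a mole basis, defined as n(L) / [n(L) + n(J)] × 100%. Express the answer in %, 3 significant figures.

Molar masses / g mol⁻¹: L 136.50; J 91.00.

n(L) = 286 / 136.50 = 2.095 mol
n(J) = 236 / 91.00 = 2.593 mol
selectivity = 2.095/(2.095+2.593) × 100 = 44.69 %

44.7 %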